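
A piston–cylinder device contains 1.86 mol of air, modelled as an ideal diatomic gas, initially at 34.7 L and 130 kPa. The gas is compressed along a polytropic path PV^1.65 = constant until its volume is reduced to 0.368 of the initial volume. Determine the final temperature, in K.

T₁ = P₁V₁/(nR) = 130×34.7/(1.86×8.314) = 292 K.
Polytropic n=1.65: T₂ = T₁(V₁/V₂)^(n−1) = 292×(2.72)^0.65 = 559 K; P₂ = P₁(V₁/V₂)^n = 677 kPa.

559 K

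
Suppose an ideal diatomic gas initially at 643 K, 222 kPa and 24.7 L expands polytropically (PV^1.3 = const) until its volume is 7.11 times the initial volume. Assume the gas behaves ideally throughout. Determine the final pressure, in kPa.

Polytropic n=1.3: T₂ = T₁(V₁/V₂)^(n−1) = 643×(0.141)^0.30 = 357 K; P₂ = P₁(V₁/V₂)^n = 17.3 kPa.

17.3 kPa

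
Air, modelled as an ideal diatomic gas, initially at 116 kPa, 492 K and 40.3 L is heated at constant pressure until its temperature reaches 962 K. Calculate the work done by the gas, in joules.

4470 J

n = P₁V₁/(RT₁) = 116×40.3/(8.314×492) = 1.14 mol.
Isobaric: P stays 116 kPa; V/T = const ⇒ T₂ = 962 K, V₂ = 78.8 L.
W = PΔV = 116×(78.8−40.3) kPa·L = 4470 J.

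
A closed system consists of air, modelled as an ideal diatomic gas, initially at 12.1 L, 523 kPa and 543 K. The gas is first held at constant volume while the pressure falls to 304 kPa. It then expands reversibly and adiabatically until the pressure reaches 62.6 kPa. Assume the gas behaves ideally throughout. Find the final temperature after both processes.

n = P₁V₁/(RT₁) = 523×12.1/(8.314×543) = 1.40 mol.
Step 1 — Isochoric: V stays 12.1 L; P/T = const ⇒ T₂ = 316 K, P₂ = 304 kPa.
W = 0 (no volume change).
ΔU = nCvΔT = 1.40×20.8×(316−543) = -6620 J.
Q = ΔU = -6620 J.
State after step 1: P = 304 kPa, V = 12.1 L, T = 316 K.
Step 2 — Adiabatic: T₂/T₁ = (P₂/P₁)^((γ−1)/γ) ⇒ T₂ = 316×(0.206)^0.286 = 201 K; V₂ = 37.4 L.
ΔU = nCvΔT = 1.40×20.8×(201−316) = -3340 J.
Q = 0 for an adiabatic process, so W = −ΔU = 3340 J.
Net over both steps: W = 3340 J, Q = -6620 J, ΔU = -9970 J.

201 K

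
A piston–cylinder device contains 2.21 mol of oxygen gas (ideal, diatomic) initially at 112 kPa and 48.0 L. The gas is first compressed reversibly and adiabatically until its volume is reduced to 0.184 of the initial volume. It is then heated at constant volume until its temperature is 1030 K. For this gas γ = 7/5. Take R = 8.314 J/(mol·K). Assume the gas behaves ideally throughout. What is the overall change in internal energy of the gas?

33900 J

T₁ = P₁V₁/(nR) = 112×48.0/(2.21×8.314) = 293 K.
Step 1 — Adiabatic: TV^(γ−1) = const ⇒ T₂ = 293×(5.43)^0.400 = 576 K; PV^γ = const ⇒ P₂ = 1200 kPa.
ΔU = nCvΔT = 2.21×20.8×(576−293) = 13000 J.
Q = 0 for an adiabatic process, so W = −ΔU = -13000 J.
State after step 1: P = 1200 kPa, V = 8.83 L, T = 576 K.
Step 2 — Isochoric: V stays 8.83 L; P/T = const ⇒ T₂ = 1030 K, P₂ = 2140 kPa.
W = 0 (no volume change).
ΔU = nCvΔT = 2.21×20.8×(1030−576) = 20900 J.
Q = ΔU = 20900 J.
Net over both steps: W = -13000 J, Q = 20900 J, ΔU = 33900 J.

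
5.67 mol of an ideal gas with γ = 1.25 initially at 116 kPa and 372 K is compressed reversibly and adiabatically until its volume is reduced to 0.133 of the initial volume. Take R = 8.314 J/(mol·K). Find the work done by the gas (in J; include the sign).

V₁ = nRT₁/P₁ = 5.67×8.314×372/116 = 151 L.
Adiabatic: TV^(γ−1) = const ⇒ T₂ = 372×(7.52)^0.250 = 616 K; PV^γ = const ⇒ P₂ = 1440 kPa.
ΔU = nCvΔT = 5.67×33.3×(616−372) = 46000 J.
Q = 0 for an adiabatic process, so W = −ΔU = -46000 J.

-46000 J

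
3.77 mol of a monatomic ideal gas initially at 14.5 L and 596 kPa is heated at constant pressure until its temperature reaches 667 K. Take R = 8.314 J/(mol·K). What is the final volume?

35.1 L

T₁ = P₁V₁/(nR) = 596×14.5/(3.77×8.314) = 276 K.
Isobaric: P stays 596 kPa; V/T = const ⇒ T₂ = 667 K, V₂ = 35.1 L.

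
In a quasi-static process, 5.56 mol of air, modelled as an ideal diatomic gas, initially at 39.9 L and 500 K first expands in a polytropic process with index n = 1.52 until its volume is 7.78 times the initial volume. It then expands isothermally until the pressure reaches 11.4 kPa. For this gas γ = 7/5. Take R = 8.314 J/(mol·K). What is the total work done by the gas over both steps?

35600 J

P₁ = nRT₁/V₁ = 5.56×8.314×500/39.9 = 579 kPa.
Step 1 — Polytropic n=1.52: T₂ = T₁(V₁/V₂)^(n−1) = 500×(0.129)^0.52 = 172 K; P₂ = P₁(V₁/V₂)^n = 25.6 kPa.
W = (P₁V₁−P₂V₂)/(n−1) = (579×39.9−25.6×310)/0.52 = 29200 J.
ΔU = nCvΔT = 5.56×20.8×(172−500) = -37900 J.
Q = ΔU + W = -8750 J.
State after step 1: P = 25.6 kPa, V = 310 L, T = 172 K.
Step 2 — Isothermal: T stays 172 K; PV = const ⇒ V₂ = 698 L, P₂ = 11.4 kPa.
ΔU = 0 (ideal gas, T constant).
W = nRT ln(V₂/V₁) = 5.56×8.314×172×ln(2.25) = 6440 J.
Q = ΔU + W = 6440 J.
Net over both steps: W = 35600 J, Q = -2310 J, ΔU = -37900 J.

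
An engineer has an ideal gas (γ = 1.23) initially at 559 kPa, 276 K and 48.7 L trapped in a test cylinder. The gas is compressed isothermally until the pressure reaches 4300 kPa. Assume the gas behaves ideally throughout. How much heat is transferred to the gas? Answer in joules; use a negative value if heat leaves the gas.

-55500 J

n = P₁V₁/(RT₁) = 559×48.7/(8.314×276) = 11.9 mol.
Isothermal: T stays 276 K; PV = const ⇒ V₂ = 6.33 L, P₂ = 4300 kPa.
ΔU = 0 (ideal gas, T constant).
W = nRT ln(V₂/V₁) = 11.9×8.314×276×ln(0.130) = -55500 J.
Q = ΔU + W = -55500 J.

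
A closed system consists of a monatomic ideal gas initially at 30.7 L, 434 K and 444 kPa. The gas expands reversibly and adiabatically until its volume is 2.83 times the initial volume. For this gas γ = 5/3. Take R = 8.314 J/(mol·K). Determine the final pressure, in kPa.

78.4 kPa

Adiabatic: TV^(γ−1) = const ⇒ T₂ = 434×(0.353)^0.667 = 217 K; PV^γ = const ⇒ P₂ = 78.4 kPa.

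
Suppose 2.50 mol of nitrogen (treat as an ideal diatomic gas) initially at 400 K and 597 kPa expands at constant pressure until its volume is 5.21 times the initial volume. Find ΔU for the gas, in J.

87500 J

V₁ = nRT₁/P₁ = 2.50×8.314×400/597 = 13.9 L.
Isobaric: P stays 597 kPa; V/T = const ⇒ T₂ = 2080 K, V₂ = 72.6 L.
For an ideal gas ΔU = nCvΔT with Cv = (5/2)R = 20.8 J/(mol·K).
ΔU = 2.50×20.8×(2080−400) = 87500 J.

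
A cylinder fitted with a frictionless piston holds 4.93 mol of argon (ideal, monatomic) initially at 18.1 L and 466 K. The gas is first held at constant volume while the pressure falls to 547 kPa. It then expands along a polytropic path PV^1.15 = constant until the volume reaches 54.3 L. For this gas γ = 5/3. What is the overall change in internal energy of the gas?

-16100 J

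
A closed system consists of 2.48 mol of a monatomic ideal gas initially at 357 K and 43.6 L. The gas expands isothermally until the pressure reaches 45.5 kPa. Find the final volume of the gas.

P₁ = nRT₁/V₁ = 2.48×8.314×357/43.6 = 169 kPa.
Isothermal: T stays 357 K; PV = const ⇒ V₂ = 162 L, P₂ = 45.5 kPa.

162 L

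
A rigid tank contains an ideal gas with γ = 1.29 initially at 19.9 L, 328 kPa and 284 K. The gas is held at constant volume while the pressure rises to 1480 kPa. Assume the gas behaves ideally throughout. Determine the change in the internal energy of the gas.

n = P₁V₁/(RT₁) = 328×19.9/(8.314×284) = 2.76 mol.
Isochoric: V stays 19.9 L; P/T = const ⇒ T₂ = 1280 K, P₂ = 1480 kPa.
For an ideal gas ΔU = nCvΔT with Cv = R/(γ−1) = 28.7 J/(mol·K).
ΔU = 2.76×28.7×(1280−284) = 79100 J.

79100 J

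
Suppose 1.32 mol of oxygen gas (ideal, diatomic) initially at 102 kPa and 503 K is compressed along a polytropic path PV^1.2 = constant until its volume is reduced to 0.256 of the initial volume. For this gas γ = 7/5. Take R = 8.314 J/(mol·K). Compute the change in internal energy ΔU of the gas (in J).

4320 J

V₁ = nRT₁/P₁ = 1.32×8.314×503/102 = 54.1 L.
Polytropic n=1.2: T₂ = T₁(V₁/V₂)^(n−1) = 503×(3.91)^0.20 = 661 K; P₂ = P₁(V₁/V₂)^n = 523 kPa.
For an ideal gas ΔU = nCvΔT with Cv = (5/2)R = 20.8 J/(mol·K).
ΔU = 1.32×20.8×(661−503) = 4320 J.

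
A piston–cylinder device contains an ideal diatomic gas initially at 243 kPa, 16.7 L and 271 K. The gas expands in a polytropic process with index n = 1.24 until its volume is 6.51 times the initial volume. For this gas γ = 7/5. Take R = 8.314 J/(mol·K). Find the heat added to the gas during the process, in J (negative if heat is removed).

2450 J

n = P₁V₁/(RT₁) = 243×16.7/(8.314×271) = 1.80 mol.
Polytropic n=1.24: T₂ = T₁(V₁/V₂)^(n−1) = 271×(0.154)^0.24 = 173 K; P₂ = P₁(V₁/V₂)^n = 23.8 kPa.
W = (P₁V₁−P₂V₂)/(n−1) = (243×16.7−23.8×109)/0.24 = 6120 J.
ΔU = nCvΔT = 1.80×20.8×(173−271) = -3670 J.
Q = ΔU + W = 2450 J.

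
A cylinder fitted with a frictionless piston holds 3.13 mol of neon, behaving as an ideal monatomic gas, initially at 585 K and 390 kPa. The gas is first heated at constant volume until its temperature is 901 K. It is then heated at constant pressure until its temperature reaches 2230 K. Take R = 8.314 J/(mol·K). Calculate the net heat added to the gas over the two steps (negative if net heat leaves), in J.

98800 J

V₁ = nRT₁/P₁ = 3.13×8.314×585/390 = 39.0 L.
Step 1 — Isochoric: V stays 39.0 L; P/T = const ⇒ T₂ = 901 K, P₂ = 601 kPa.
W = 0 (no volume change).
ΔU = nCvΔT = 3.13×12.5×(901−585) = 12300 J.
Q = ΔU = 12300 J.
State after step 1: P = 601 kPa, V = 39.0 L, T = 901 K.
Step 2 — Isobaric: P stays 601 kPa; V/T = const ⇒ T₂ = 2230 K, V₂ = 96.6 L.
W = PΔV = 601×(96.6−39.0) kPa·L = 34600 J.
ΔU = nCvΔT = 3.13×12.5×(2230−901) = 51900 J.
Q = ΔU + W = nCpΔT = 86500 J.
Net over both steps: W = 34600 J, Q = 98800 J, ΔU = 64200 J.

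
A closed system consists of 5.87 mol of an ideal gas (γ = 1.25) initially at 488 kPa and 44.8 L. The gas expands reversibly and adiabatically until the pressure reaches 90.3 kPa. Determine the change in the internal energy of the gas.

-25000 J

T₁ = P₁V₁/(nR) = 488×44.8/(5.87×8.314) = 448 K.
Adiabatic: T₂/T₁ = (P₂/P₁)^((γ−1)/γ) ⇒ T₂ = 448×(0.185)^0.200 = 320 K; V₂ = 173 L.
For an ideal gas ΔU = nCvΔT with Cv = R/(γ−1) = 33.3 J/(mol·K).
ΔU = 5.87×33.3×(320−448) = -25000 J.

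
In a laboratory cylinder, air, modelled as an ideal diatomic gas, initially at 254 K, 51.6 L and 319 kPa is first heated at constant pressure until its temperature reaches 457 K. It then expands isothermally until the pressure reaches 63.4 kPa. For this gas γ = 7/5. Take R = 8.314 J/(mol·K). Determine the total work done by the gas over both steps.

n = P₁V₁/(RT₁) = 319×51.6/(8.314×254) = 7.79 mol.
Step 1 — Isobaric: P stays 319 kPa; V/T = const ⇒ T₂ = 457 K, V₂ = 92.8 L.
W = PΔV = 319×(92.8−51.6) kPa·L = 13200 J.
ΔU = nCvΔT = 7.79×20.8×(457−254) = 32900 J.
Q = ΔU + W = nCpΔT = 46000 J.
State after step 1: P = 319 kPa, V = 92.8 L, T = 457 K.
Step 2 — Isothermal: T stays 457 K; PV = const ⇒ V₂ = 467 L, P₂ = 63.4 kPa.
ΔU = 0 (ideal gas, T constant).
W = nRT ln(V₂/V₁) = 7.79×8.314×457×ln(5.03) = 47900 J.
Q = ΔU + W = 47900 J.
Net over both steps: W = 61000 J, Q = 93900 J, ΔU = 32900 J.

61000 J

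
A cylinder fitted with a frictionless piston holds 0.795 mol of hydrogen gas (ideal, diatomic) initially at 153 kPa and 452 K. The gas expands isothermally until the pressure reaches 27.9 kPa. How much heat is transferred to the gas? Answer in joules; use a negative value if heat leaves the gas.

5080 J

V₁ = nRT₁/P₁ = 0.795×8.314×452/153 = 19.5 L.
Isothermal: T stays 452 K; PV = const ⇒ V₂ = 107 L, P₂ = 27.9 kPa.
ΔU = 0 (ideal gas, T constant).
W = nRT ln(V₂/V₁) = 0.795×8.314×452×ln(5.48) = 5080 J.
Q = ΔU + W = 5080 J.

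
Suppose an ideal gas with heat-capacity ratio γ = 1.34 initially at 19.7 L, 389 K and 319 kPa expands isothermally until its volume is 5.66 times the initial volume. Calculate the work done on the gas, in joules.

n = P₁V₁/(RT₁) = 319×19.7/(8.314×389) = 1.94 mol.
Isothermal: T stays 389 K; PV = const ⇒ V₂ = 112 L, P₂ = 56.4 kPa.
W = nRT ln(V₂/V₁) = 1.94×8.314×389×ln(5.66) = 10900 J.
Work done on the gas = −W_by = -10900 J.

-10900 J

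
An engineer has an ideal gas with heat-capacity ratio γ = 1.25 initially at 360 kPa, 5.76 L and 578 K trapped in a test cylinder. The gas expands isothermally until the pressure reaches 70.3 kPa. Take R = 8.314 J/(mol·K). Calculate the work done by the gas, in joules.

3390 J

n = P₁V₁/(RT₁) = 360×5.76/(8.314×578) = 0.432 mol.
Isothermal: T stays 578 K; PV = const ⇒ V₂ = 29.5 L, P₂ = 70.3 kPa.
W = nRT ln(V₂/V₁) = 0.432×8.314×578×ln(5.12) = 3390 J.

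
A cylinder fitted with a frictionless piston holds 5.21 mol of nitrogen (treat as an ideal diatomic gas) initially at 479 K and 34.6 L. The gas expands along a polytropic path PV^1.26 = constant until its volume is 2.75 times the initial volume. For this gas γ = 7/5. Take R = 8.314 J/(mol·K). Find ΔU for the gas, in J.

P₁ = nRT₁/V₁ = 5.21×8.314×479/34.6 = 600 kPa.
Polytropic n=1.26: T₂ = T₁(V₁/V₂)^(n−1) = 479×(0.364)^0.26 = 368 K; P₂ = P₁(V₁/V₂)^n = 168 kPa.
For an ideal gas ΔU = nCvΔT with Cv = (5/2)R = 20.8 J/(mol·K).
ΔU = 5.21×20.8×(368−479) = -12000 J.

-12000 J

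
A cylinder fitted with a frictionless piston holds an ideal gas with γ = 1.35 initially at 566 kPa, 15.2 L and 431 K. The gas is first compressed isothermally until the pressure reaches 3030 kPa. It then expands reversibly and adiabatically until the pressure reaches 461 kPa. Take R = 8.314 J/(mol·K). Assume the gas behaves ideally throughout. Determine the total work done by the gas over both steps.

n = P₁V₁/(RT₁) = 566×15.2/(8.314×431) = 2.40 mol.
Step 1 — Isothermal: T stays 431 K; PV = const ⇒ V₂ = 2.84 L, P₂ = 3030 kPa.
ΔU = 0 (ideal gas, T constant).
W = nRT ln(V₂/V₁) = 2.40×8.314×431×ln(0.187) = -14400 J.
Q = ΔU + W = -14400 J.
State after step 1: P = 3030 kPa, V = 2.84 L, T = 431 K.
Step 2 — Adiabatic: T₂/T₁ = (P₂/P₁)^((γ−1)/γ) ⇒ T₂ = 431×(0.152)^0.259 = 265 K; V₂ = 11.5 L.
ΔU = nCvΔT = 2.40×23.8×(265−431) = -9490 J.
Q = 0 for an adiabatic process, so W = −ΔU = 9490 J.
Net over both steps: W = -4940 J, Q = -14400 J, ΔU = -9490 J.

-4940 J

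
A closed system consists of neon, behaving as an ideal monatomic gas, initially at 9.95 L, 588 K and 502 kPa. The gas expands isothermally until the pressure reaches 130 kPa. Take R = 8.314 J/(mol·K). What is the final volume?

38.4 L

Isothermal: T stays 588 K; PV = const ⇒ V₂ = 38.4 L, P₂ = 130 kPa.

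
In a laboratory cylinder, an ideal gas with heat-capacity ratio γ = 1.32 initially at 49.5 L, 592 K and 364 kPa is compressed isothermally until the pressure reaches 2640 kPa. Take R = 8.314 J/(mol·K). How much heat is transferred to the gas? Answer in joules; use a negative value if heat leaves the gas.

n = P₁V₁/(RT₁) = 364×49.5/(8.314×592) = 3.66 mol.
Isothermal: T stays 592 K; PV = const ⇒ V₂ = 6.83 L, P₂ = 2640 kPa.
ΔU = 0 (ideal gas, T constant).
W = nRT ln(V₂/V₁) = 3.66×8.314×592×ln(0.138) = -35700 J.
Q = ΔU + W = -35700 J.

-35700 J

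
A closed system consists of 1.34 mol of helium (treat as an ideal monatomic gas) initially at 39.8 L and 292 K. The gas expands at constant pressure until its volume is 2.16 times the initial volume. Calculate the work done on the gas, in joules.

P₁ = nRT₁/V₁ = 1.34×8.314×292/39.8 = 81.7 kPa.
Isobaric: P stays 81.7 kPa; V/T = const ⇒ T₂ = 631 K, V₂ = 86.0 L.
W = PΔV = 81.7×(86.0−39.8) kPa·L = 3770 J.
Work done on the gas = −W_by = -3770 J.

-3770 J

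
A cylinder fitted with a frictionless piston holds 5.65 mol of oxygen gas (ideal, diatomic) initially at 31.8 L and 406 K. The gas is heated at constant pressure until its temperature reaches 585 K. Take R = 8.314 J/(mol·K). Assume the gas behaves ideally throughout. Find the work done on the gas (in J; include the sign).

P₁ = nRT₁/V₁ = 5.65×8.314×406/31.8 = 600 kPa.
Isobaric: P stays 600 kPa; V/T = const ⇒ T₂ = 585 K, V₂ = 45.8 L.
W = PΔV = 600×(45.8−31.8) kPa·L = 8410 J.
Work done on the gas = −W_by = -8410 J.

-8410 J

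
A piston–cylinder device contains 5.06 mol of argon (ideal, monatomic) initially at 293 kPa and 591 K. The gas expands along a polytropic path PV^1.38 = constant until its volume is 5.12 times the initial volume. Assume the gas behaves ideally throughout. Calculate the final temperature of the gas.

V₁ = nRT₁/P₁ = 5.06×8.314×591/293 = 84.9 L.
Polytropic n=1.38: T₂ = T₁(V₁/V₂)^(n−1) = 591×(0.195)^0.38 = 318 K; P₂ = P₁(V₁/V₂)^n = 30.8 kPa.

318 K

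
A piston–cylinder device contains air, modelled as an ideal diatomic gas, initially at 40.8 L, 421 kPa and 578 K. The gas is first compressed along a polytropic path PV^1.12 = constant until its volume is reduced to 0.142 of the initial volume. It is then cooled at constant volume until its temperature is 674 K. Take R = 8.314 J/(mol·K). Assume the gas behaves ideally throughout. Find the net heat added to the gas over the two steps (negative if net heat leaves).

-30600 J

n = P₁V₁/(RT₁) = 421×40.8/(8.314×578) = 3.57 mol.
Step 1 — Polytropic n=1.12: T₂ = T₁(V₁/V₂)^(n−1) = 578×(7.04)^0.12 = 731 K; P₂ = P₁(V₁/V₂)^n = 3750 kPa.
W = (P₁V₁−P₂V₂)/(n−1) = (421×40.8−3750×5.79)/0.12 = -37800 J.
ΔU = nCvΔT = 3.57×20.8×(731−578) = 11300 J.
Q = ΔU + W = -26400 J.
State after step 1: P = 3750 kPa, V = 5.79 L, T = 731 K.
Step 2 — Isochoric: V stays 5.79 L; P/T = const ⇒ T₂ = 674 K, P₂ = 3460 kPa.
W = 0 (no volume change).
ΔU = nCvΔT = 3.57×20.8×(674−731) = -4200 J.
Q = ΔU = -4200 J.
Net over both steps: W = -37800 J, Q = -30600 J, ΔU = 7130 J.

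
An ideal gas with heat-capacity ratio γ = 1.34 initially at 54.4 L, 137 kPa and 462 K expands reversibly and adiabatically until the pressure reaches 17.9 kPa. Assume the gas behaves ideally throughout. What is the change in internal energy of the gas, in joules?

-8840 J

n = P₁V₁/(RT₁) = 137×54.4/(8.314×462) = 1.94 mol.
Adiabatic: T₂/T₁ = (P₂/P₁)^((γ−1)/γ) ⇒ T₂ = 462×(0.131)^0.254 = 276 K; V₂ = 248 L.
For an ideal gas ΔU = nCvΔT with Cv = R/(γ−1) = 24.5 J/(mol·K).
ΔU = 1.94×24.5×(276−462) = -8840 J.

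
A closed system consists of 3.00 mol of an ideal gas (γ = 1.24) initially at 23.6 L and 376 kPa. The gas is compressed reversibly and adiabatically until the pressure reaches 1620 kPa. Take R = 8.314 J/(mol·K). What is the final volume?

7.27 L

T₁ = P₁V₁/(nR) = 376×23.6/(3.00×8.314) = 356 K.
Adiabatic: T₂/T₁ = (P₂/P₁)^((γ−1)/γ) ⇒ T₂ = 356×(4.31)^0.194 = 472 K; V₂ = 7.27 L.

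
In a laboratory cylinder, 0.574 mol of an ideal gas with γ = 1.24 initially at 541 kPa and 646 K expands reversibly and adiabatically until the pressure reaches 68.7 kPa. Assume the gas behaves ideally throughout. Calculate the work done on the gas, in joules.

V₁ = nRT₁/P₁ = 0.574×8.314×646/541 = 5.70 L.
Adiabatic: T₂/T₁ = (P₂/P₁)^((γ−1)/γ) ⇒ T₂ = 646×(0.127)^0.194 = 433 K; V₂ = 30.1 L.
ΔU = nCvΔT = 0.574×34.6×(433−646) = -4230 J.
Q = 0 for an adiabatic process, so W = −ΔU = 4230 J.
Work done on the gas = −W_by = -4230 J.

-4230 J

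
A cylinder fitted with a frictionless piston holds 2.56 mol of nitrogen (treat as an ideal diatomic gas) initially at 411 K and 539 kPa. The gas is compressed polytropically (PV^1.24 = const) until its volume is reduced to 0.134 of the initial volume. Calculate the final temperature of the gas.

666 K

V₁ = nRT₁/P₁ = 2.56×8.314×411/539 = 16.2 L.
Polytropic n=1.24: T₂ = T₁(V₁/V₂)^(n−1) = 411×(7.46)^0.24 = 666 K; P₂ = P₁(V₁/V₂)^n = 6520 kPa.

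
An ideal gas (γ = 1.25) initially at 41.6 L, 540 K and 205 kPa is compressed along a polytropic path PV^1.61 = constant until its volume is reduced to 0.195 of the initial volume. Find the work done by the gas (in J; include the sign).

-23900 J

n = P₁V₁/(RT₁) = 205×41.6/(8.314×540) = 1.90 mol.
Polytropic n=1.61: T₂ = T₁(V₁/V₂)^(n−1) = 540×(5.13)^0.61 = 1460 K; P₂ = P₁(V₁/V₂)^n = 2850 kPa.
W = (P₁V₁−P₂V₂)/(n−1) = (205×41.6−2850×8.11)/0.61 = -23900 J.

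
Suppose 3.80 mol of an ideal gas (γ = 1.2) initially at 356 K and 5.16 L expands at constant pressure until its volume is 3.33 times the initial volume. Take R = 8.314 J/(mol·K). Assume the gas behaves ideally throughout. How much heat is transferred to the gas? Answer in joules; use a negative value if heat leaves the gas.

P₁ = nRT₁/V₁ = 3.80×8.314×356/5.16 = 2180 kPa.
Isobaric: P stays 2180 kPa; V/T = const ⇒ T₂ = 1190 K, V₂ = 17.2 L.
W = PΔV = 2180×(17.2−5.16) kPa·L = 26200 J.
ΔU = nCvΔT = 3.80×41.6×(1190−356) = 131000 J.
Q = ΔU + W = nCpΔT = 157000 J.

157000 J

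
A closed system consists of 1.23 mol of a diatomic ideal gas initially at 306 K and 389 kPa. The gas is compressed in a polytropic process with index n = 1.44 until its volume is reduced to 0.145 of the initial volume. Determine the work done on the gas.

9520 J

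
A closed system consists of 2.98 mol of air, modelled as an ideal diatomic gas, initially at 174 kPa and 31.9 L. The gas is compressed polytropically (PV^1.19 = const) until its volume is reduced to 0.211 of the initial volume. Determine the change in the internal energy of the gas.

4770 J

T₁ = P₁V₁/(nR) = 174×31.9/(2.98×8.314) = 224 K.
Polytropic n=1.19: T₂ = T₁(V₁/V₂)^(n−1) = 224×(4.74)^0.19 = 301 K; P₂ = P₁(V₁/V₂)^n = 1110 kPa.
For an ideal gas ΔU = nCvΔT with Cv = (5/2)R = 20.8 J/(mol·K).
ΔU = 2.98×20.8×(301−224) = 4770 J.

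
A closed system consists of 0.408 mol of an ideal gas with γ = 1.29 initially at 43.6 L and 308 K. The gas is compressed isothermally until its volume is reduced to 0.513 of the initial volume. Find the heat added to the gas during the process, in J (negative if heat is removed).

-697 J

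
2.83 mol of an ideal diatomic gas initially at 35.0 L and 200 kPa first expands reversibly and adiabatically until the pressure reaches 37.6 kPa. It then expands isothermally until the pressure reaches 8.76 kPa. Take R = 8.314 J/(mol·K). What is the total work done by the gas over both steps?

13000 J

T₁ = P₁V₁/(nR) = 200×35.0/(2.83×8.314) = 298 K.
Step 1 — Adiabatic: T₂/T₁ = (P₂/P₁)^((γ−1)/γ) ⇒ T₂ = 298×(0.188)^0.286 = 185 K; V₂ = 115 L.
ΔU = nCvΔT = 2.83×20.8×(185−298) = -6640 J.
Q = 0 for an adiabatic process, so W = −ΔU = 6640 J.
State after step 1: P = 37.6 kPa, V = 115 L, T = 185 K.
Step 2 — Isothermal: T stays 185 K; PV = const ⇒ V₂ = 496 L, P₂ = 8.76 kPa.
ΔU = 0 (ideal gas, T constant).
W = nRT ln(V₂/V₁) = 2.83×8.314×185×ln(4.29) = 6330 J.
Q = ΔU + W = 6330 J.
Net over both steps: W = 13000 J, Q = 6330 J, ΔU = -6640 J.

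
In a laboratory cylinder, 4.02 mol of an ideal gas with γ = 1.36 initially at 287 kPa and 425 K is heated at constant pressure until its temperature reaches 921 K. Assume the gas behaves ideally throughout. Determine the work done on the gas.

V₁ = nRT₁/P₁ = 4.02×8.314×425/287 = 49.5 L.
Isobaric: P stays 287 kPa; V/T = const ⇒ T₂ = 921 K, V₂ = 107 L.
W = PΔV = 287×(107−49.5) kPa·L = 16600 J.
Work done on the gas = −W_by = -16600 J.

-16600 J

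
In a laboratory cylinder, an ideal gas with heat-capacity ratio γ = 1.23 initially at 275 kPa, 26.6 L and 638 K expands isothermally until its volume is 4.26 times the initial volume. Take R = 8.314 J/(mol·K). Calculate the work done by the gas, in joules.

10600 J

n = P₁V₁/(RT₁) = 275×26.6/(8.314×638) = 1.38 mol.
Isothermal: T stays 638 K; PV = const ⇒ V₂ = 113 L, P₂ = 64.6 kPa.
W = nRT ln(V₂/V₁) = 1.38×8.314×638×ln(4.26) = 10600 J.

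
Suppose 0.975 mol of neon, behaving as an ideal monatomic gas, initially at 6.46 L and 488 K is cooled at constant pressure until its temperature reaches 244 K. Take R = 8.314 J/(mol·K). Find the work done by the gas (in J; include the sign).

-1980 J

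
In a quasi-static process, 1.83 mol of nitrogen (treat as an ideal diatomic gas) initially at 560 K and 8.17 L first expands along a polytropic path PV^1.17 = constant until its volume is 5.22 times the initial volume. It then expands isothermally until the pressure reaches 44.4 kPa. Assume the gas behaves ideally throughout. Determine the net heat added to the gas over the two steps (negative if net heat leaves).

14900 J

P₁ = nRT₁/V₁ = 1.83×8.314×560/8.17 = 1040 kPa.
Step 1 — Polytropic n=1.17: T₂ = T₁(V₁/V₂)^(n−1) = 560×(0.192)^0.17 = 423 K; P₂ = P₁(V₁/V₂)^n = 151 kPa.
W = (P₁V₁−P₂V₂)/(n−1) = (1040×8.17−151×42.6)/0.17 = 12300 J.
ΔU = nCvΔT = 1.83×20.8×(423−560) = -5220 J.
Q = ΔU + W = 7060 J.
State after step 1: P = 151 kPa, V = 42.6 L, T = 423 K.
Step 2 — Isothermal: T stays 423 K; PV = const ⇒ V₂ = 145 L, P₂ = 44.4 kPa.
ΔU = 0 (ideal gas, T constant).
W = nRT ln(V₂/V₁) = 1.83×8.314×423×ln(3.40) = 7870 J.
Q = ΔU + W = 7870 J.
Net over both steps: W = 20100 J, Q = 14900 J, ΔU = -5220 J.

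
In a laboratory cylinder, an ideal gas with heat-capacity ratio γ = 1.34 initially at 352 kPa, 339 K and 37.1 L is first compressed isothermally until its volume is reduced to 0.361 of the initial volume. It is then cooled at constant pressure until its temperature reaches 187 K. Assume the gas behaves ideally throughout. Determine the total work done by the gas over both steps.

n = P₁V₁/(RT₁) = 352×37.1/(8.314×339) = 4.63 mol.
Step 1 — Isothermal: T stays 339 K; PV = const ⇒ V₂ = 13.4 L, P₂ = 975 kPa.
ΔU = 0 (ideal gas, T constant).
W = nRT ln(V₂/V₁) = 4.63×8.314×339×ln(0.361) = -13300 J.
Q = ΔU + W = -13300 J.
State after step 1: P = 975 kPa, V = 13.4 L, T = 339 K.
Step 2 — Isobaric: P stays 975 kPa; V/T = const ⇒ T₂ = 187 K, V₂ = 7.39 L.
W = PΔV = 975×(7.39−13.4) kPa·L = -5860 J.
ΔU = nCvΔT = 4.63×24.5×(187−339) = -17200 J.
Q = ΔU + W = nCpΔT = -23100 J.
Net over both steps: W = -19200 J, Q = -36400 J, ΔU = -17200 J.

-19200 J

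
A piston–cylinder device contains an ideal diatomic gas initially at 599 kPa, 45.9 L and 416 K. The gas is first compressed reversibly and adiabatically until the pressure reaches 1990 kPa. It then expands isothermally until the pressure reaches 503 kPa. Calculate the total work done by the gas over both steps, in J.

n = P₁V₁/(RT₁) = 599×45.9/(8.314×416) = 7.95 mol.
Step 1 — Adiabatic: T₂/T₁ = (P₂/P₁)^((γ−1)/γ) ⇒ T₂ = 416×(3.32)^0.286 = 586 K; V₂ = 19.5 L.
ΔU = nCvΔT = 7.95×20.8×(586−416) = 28100 J.
Q = 0 for an adiabatic process, so W = −ΔU = -28100 J.
State after step 1: P = 1990 kPa, V = 19.5 L, T = 586 K.
Step 2 — Isothermal: T stays 586 K; PV = const ⇒ V₂ = 77.0 L, P₂ = 503 kPa.
ΔU = 0 (ideal gas, T constant).
W = nRT ln(V₂/V₁) = 7.95×8.314×586×ln(3.96) = 53300 J.
Q = ΔU + W = 53300 J.
Net over both steps: W = 25200 J, Q = 53300 J, ΔU = 28100 J.

25200 J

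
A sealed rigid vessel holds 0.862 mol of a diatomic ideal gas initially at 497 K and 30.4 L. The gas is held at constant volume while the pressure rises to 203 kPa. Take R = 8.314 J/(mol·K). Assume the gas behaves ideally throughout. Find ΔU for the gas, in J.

6520 J

P₁ = nRT₁/V₁ = 0.862×8.314×497/30.4 = 117 kPa.
Isochoric: V stays 30.4 L; P/T = const ⇒ T₂ = 861 K, P₂ = 203 kPa.
For an ideal gas ΔU = nCvΔT with Cv = (5/2)R = 20.8 J/(mol·K).
ΔU = 0.862×20.8×(861−497) = 6520 J.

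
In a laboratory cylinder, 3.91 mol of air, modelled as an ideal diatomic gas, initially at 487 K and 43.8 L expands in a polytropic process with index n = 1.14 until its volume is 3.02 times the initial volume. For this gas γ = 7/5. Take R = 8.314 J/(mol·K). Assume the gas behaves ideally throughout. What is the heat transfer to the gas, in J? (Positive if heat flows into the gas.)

P₁ = nRT₁/V₁ = 3.91×8.314×487/43.8 = 361 kPa.
Polytropic n=1.14: T₂ = T₁(V₁/V₂)^(n−1) = 487×(0.331)^0.14 = 417 K; P₂ = P₁(V₁/V₂)^n = 103 kPa.
W = (P₁V₁−P₂V₂)/(n−1) = (361×43.8−103×132)/0.14 = 16200 J.
ΔU = nCvΔT = 3.91×20.8×(417−487) = -5670 J.
Q = ΔU + W = 10500 J.

10500 J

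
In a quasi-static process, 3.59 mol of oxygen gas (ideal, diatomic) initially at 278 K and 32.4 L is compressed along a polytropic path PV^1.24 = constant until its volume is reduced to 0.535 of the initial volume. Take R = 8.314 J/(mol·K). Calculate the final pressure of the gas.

556 kPa

P₁ = nRT₁/V₁ = 3.59×8.314×278/32.4 = 256 kPa.
Polytropic n=1.24: T₂ = T₁(V₁/V₂)^(n−1) = 278×(1.87)^0.24 = 323 K; P₂ = P₁(V₁/V₂)^n = 556 kPa.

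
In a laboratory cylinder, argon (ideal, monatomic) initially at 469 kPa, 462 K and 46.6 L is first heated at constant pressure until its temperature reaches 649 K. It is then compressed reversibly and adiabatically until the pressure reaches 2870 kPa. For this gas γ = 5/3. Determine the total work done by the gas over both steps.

-40100 J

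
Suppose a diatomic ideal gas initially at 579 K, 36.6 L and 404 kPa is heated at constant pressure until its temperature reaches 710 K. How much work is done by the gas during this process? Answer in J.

3350 J

n = P₁V₁/(RT₁) = 404×36.6/(8.314×579) = 3.07 mol.
Isobaric: P stays 404 kPa; V/T = const ⇒ T₂ = 710 K, V₂ = 44.9 L.
W = PΔV = 404×(44.9−36.6) kPa·L = 3350 J.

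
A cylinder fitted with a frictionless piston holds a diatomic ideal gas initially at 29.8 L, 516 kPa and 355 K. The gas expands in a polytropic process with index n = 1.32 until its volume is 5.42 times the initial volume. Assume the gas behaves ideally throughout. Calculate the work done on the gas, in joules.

n = P₁V₁/(RT₁) = 516×29.8/(8.314×355) = 5.21 mol.
Polytropic n=1.32: T₂ = T₁(V₁/V₂)^(n−1) = 355×(0.185)^0.32 = 207 K; P₂ = P₁(V₁/V₂)^n = 55.4 kPa.
W = (P₁V₁−P₂V₂)/(n−1) = (516×29.8−55.4×162)/0.32 = 20100 J.
Work done on the gas = −W_by = -20100 J.

-20100 J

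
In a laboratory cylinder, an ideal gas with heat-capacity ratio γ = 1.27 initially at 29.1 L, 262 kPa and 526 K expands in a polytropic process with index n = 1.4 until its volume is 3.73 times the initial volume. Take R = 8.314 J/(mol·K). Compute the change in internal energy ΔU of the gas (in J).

n = P₁V₁/(RT₁) = 262×29.1/(8.314×526) = 1.74 mol.
Polytropic n=1.4: T₂ = T₁(V₁/V₂)^(n−1) = 526×(0.268)^0.40 = 311 K; P₂ = P₁(V₁/V₂)^n = 41.5 kPa.
For an ideal gas ΔU = nCvΔT with Cv = R/(γ−1) = 30.8 J/(mol·K).
ΔU = 1.74×30.8×(311−526) = -11600 J.

-11600 J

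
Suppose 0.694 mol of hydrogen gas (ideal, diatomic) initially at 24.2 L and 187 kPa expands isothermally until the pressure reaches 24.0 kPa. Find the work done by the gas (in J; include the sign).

T₁ = P₁V₁/(nR) = 187×24.2/(0.694×8.314) = 784 K.
Isothermal: T stays 784 K; PV = const ⇒ V₂ = 189 L, P₂ = 24.0 kPa.
W = nRT ln(V₂/V₁) = 0.694×8.314×784×ln(7.79) = 9290 J.

9290 J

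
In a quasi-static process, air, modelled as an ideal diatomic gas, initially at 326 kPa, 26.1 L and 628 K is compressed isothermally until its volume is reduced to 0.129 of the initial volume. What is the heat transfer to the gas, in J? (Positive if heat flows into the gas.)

-17400 J

n = P₁V₁/(RT₁) = 326×26.1/(8.314×628) = 1.63 mol.
Isothermal: T stays 628 K; PV = const ⇒ V₂ = 3.37 L, P₂ = 2530 kPa.
ΔU = 0 (ideal gas, T constant).
W = nRT ln(V₂/V₁) = 1.63×8.314×628×ln(0.129) = -17400 J.
Q = ΔU + W = -17400 J.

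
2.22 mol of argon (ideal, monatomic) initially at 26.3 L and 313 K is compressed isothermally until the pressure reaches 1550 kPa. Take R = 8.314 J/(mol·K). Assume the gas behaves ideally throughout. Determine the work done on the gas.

11300 J

P₁ = nRT₁/V₁ = 2.22×8.314×313/26.3 = 220 kPa.
Isothermal: T stays 313 K; PV = const ⇒ V₂ = 3.73 L, P₂ = 1550 kPa.
W = nRT ln(V₂/V₁) = 2.22×8.314×313×ln(0.142) = -11300 J.
Work done on the gas = −W_by = 11300 J.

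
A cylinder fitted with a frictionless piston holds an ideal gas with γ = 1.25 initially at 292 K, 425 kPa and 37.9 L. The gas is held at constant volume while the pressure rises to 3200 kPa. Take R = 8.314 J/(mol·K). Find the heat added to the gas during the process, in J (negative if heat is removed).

421000 J

n = P₁V₁/(RT₁) = 425×37.9/(8.314×292) = 6.63 mol.
Isochoric: V stays 37.9 L; P/T = const ⇒ T₂ = 2200 K, P₂ = 3200 kPa.
W = 0 (no volume change).
ΔU = nCvΔT = 6.63×33.3×(2200−292) = 421000 J.
Q = ΔU = 421000 J.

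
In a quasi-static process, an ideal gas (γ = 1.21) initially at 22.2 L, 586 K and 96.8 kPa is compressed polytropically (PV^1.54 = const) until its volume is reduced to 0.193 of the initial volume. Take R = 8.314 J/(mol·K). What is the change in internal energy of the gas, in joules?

n = P₁V₁/(RT₁) = 96.8×22.2/(8.314×586) = 0.441 mol.
Polytropic n=1.54: T₂ = T₁(V₁/V₂)^(n−1) = 586×(5.18)^0.54 = 1420 K; P₂ = P₁(V₁/V₂)^n = 1220 kPa.
For an ideal gas ΔU = nCvΔT with Cv = R/(γ−1) = 39.6 J/(mol·K).
ΔU = 0.441×39.6×(1420−586) = 14600 J.

14600 J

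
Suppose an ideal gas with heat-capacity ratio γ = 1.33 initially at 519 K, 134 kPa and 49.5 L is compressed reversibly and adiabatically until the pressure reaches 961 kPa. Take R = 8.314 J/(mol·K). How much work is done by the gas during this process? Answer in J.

n = P₁V₁/(RT₁) = 134×49.5/(8.314×519) = 1.54 mol.
Adiabatic: T₂/T₁ = (P₂/P₁)^((γ−1)/γ) ⇒ T₂ = 519×(7.17)^0.248 = 846 K; V₂ = 11.3 L.
ΔU = nCvΔT = 1.54×25.2×(846−519) = 12700 J.
Q = 0 for an adiabatic process, so W = −ΔU = -12700 J.

-12700 J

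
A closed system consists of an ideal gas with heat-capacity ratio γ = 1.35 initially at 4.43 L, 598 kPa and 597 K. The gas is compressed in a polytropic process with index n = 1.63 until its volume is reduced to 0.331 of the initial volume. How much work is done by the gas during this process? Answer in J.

n = P₁V₁/(RT₁) = 598×4.43/(8.314×597) = 0.534 mol.
Polytropic n=1.63: T₂ = T₁(V₁/V₂)^(n−1) = 597×(3.02)^0.63 = 1200 K; P₂ = P₁(V₁/V₂)^n = 3630 kPa.
W = (P₁V₁−P₂V₂)/(n−1) = (598×4.43−3630×1.47)/0.63 = -4230 J.

-4230 J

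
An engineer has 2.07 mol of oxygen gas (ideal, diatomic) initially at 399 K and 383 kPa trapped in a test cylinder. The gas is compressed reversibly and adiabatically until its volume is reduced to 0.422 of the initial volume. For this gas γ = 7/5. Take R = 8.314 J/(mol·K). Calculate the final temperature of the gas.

V₁ = nRT₁/P₁ = 2.07×8.314×399/383 = 17.9 L.
Adiabatic: TV^(γ−1) = const ⇒ T₂ = 399×(2.37)^0.400 = 563 K; PV^γ = const ⇒ P₂ = 1280 kPa.

563 K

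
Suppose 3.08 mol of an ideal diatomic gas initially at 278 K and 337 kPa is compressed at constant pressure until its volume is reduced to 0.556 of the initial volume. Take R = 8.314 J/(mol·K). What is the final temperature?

155 K

V₁ = nRT₁/P₁ = 3.08×8.314×278/337 = 21.1 L.
Isobaric: P stays 337 kPa; V/T = const ⇒ T₂ = 155 K, V₂ = 11.7 L.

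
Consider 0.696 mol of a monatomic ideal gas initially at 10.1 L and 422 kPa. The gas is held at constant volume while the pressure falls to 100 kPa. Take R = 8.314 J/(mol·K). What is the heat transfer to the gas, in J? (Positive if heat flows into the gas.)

T₁ = P₁V₁/(nR) = 422×10.1/(0.696×8.314) = 737 K.
Isochoric: V stays 10.1 L; P/T = const ⇒ T₂ = 175 K, P₂ = 100 kPa.
W = 0 (no volume change).
ΔU = nCvΔT = 0.696×12.5×(175−737) = -4880 J.
Q = ΔU = -4880 J.

-4880 J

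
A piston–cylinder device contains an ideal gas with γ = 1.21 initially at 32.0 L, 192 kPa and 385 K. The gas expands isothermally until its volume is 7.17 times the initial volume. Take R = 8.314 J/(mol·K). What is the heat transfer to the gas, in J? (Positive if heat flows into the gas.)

n = P₁V₁/(RT₁) = 192×32.0/(8.314×385) = 1.92 mol.
Isothermal: T stays 385 K; PV = const ⇒ V₂ = 229 L, P₂ = 26.8 kPa.
ΔU = 0 (ideal gas, T constant).
W = nRT ln(V₂/V₁) = 1.92×8.314×385×ln(7.17) = 12100 J.
Q = ΔU + W = 12100 J.

12100 J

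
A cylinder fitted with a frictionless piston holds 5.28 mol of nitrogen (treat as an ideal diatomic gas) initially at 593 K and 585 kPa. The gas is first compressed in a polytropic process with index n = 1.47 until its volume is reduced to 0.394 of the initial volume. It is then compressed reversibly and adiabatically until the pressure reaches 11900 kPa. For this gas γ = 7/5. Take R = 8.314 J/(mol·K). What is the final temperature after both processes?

1470 K

V₁ = nRT₁/P₁ = 5.28×8.314×593/585 = 44.5 L.
Step 1 — Polytropic n=1.47: T₂ = T₁(V₁/V₂)^(n−1) = 593×(2.54)^0.47 = 919 K; P₂ = P₁(V₁/V₂)^n = 2300 kPa.
W = (P₁V₁−P₂V₂)/(n−1) = (585×44.5−2300×17.5)/0.47 = -30400 J.
ΔU = nCvΔT = 5.28×20.8×(919−593) = 35700 J.
Q = ΔU + W = 5320 J.
State after step 1: P = 2300 kPa, V = 17.5 L, T = 919 K.
Step 2 — Adiabatic: T₂/T₁ = (P₂/P₁)^((γ−1)/γ) ⇒ T₂ = 919×(5.17)^0.286 = 1470 K; V₂ = 5.42 L.
ΔU = nCvΔT = 5.28×20.8×(1470−919) = 60400 J.
Q = 0 for an adiabatic process, so W = −ΔU = -60400 J.
Net over both steps: W = -90800 J, Q = 5320 J, ΔU = 96200 J.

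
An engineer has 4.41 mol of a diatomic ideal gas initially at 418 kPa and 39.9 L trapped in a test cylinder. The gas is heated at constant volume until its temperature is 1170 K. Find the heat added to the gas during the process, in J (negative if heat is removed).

65500 J

T₁ = P₁V₁/(nR) = 418×39.9/(4.41×8.314) = 455 K.
Isochoric: V stays 39.9 L; P/T = const ⇒ T₂ = 1170 K, P₂ = 1080 kPa.
W = 0 (no volume change).
ΔU = nCvΔT = 4.41×20.8×(1170−455) = 65500 J.
Q = ΔU = 65500 J.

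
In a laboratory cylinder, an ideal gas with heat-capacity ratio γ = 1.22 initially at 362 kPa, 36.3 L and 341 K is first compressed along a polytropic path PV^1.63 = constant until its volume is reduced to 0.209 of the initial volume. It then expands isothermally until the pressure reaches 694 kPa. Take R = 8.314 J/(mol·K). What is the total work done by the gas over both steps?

31900 J

n = P₁V₁/(RT₁) = 362×36.3/(8.314×341) = 4.64 mol.
Step 1 — Polytropic n=1.63: T₂ = T₁(V₁/V₂)^(n−1) = 341×(4.78)^0.63 = 914 K; P₂ = P₁(V₁/V₂)^n = 4640 kPa.
W = (P₁V₁−P₂V₂)/(n−1) = (362×36.3−4640×7.59)/0.63 = -35100 J.
ΔU = nCvΔT = 4.64×37.8×(914−341) = 100000 J.
Q = ΔU + W = 65300 J.
State after step 1: P = 4640 kPa, V = 7.59 L, T = 914 K.
Step 2 — Isothermal: T stays 914 K; PV = const ⇒ V₂ = 50.8 L, P₂ = 694 kPa.
ΔU = 0 (ideal gas, T constant).
W = nRT ln(V₂/V₁) = 4.64×8.314×914×ln(6.69) = 67000 J.
Q = ΔU + W = 67000 J.
Net over both steps: W = 31900 J, Q = 132000 J, ΔU = 100000 J.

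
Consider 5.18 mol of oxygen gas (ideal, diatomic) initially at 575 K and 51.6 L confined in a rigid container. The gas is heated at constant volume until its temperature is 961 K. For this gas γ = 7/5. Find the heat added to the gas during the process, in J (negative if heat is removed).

41600 J

P₁ = nRT₁/V₁ = 5.18×8.314×575/51.6 = 480 kPa.
Isochoric: V stays 51.6 L; P/T = const ⇒ T₂ = 961 K, P₂ = 802 kPa.
W = 0 (no volume change).
ΔU = nCvΔT = 5.18×20.8×(961−575) = 41600 J.
Q = ΔU = 41600 J.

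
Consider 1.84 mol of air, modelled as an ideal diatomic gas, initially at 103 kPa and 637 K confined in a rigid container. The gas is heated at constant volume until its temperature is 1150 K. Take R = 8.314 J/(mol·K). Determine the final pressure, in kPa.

V₁ = nRT₁/P₁ = 1.84×8.314×637/103 = 94.6 L.
Isochoric: V stays 94.6 L; P/T = const ⇒ T₂ = 1150 K, P₂ = 186 kPa.

186 kPa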